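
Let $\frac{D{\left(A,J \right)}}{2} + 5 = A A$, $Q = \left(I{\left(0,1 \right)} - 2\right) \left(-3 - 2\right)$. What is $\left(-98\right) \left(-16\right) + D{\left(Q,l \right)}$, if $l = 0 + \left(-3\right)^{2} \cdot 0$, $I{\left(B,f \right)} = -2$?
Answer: $2358$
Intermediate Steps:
$Q = 20$ ($Q = \left(-2 - 2\right) \left(-3 - 2\right) = \left(-4\right) \left(-5\right) = 20$)
$l = 0$ ($l = 0 + 9 \cdot 0 = 0 + 0 = 0$)
$D{\left(A,J \right)} = -10 + 2 A^{2}$ ($D{\left(A,J \right)} = -10 + 2 A A = -10 + 2 A^{2}$)
$\left(-98\right) \left(-16\right) + D{\left(Q,l \right)} = \left(-98\right) \left(-16\right) - \left(10 - 2 \cdot 20^{2}\right) = 1568 + \left(-10 + 2 \cdot 400\right) = 1568 + \left(-10 + 800\right) = 1568 + 790 = 2358$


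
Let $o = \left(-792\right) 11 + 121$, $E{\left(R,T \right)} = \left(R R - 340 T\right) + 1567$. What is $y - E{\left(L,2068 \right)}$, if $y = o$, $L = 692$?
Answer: $214098$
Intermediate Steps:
$E{\left(R,T \right)} = 1567 + R^{2} - 340 T$ ($E{\left(R,T \right)} = \left(R^{2} - 340 T\right) + 1567 = 1567 + R^{2} - 340 T$)
$o = -8591$ ($o = -8712 + 121 = -8591$)
$y = -8591$
$y - E{\left(L,2068 \right)} = -8591 - \left(1567 + 692^{2} - 703120\right) = -8591 - \left(1567 + 478864 - 703120\right) = -8591 - -222689 = -8591 + 222689 = 214098$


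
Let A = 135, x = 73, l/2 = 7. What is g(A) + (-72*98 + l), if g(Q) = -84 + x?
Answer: -7053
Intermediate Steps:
l = 14 (l = 2*7 = 14)
g(Q) = -11 (g(Q) = -84 + 73 = -11)
g(A) + (-72*98 + l) = -11 + (-72*98 + 14) = -11 + (-7056 + 14) = -11 - 7042 = -7053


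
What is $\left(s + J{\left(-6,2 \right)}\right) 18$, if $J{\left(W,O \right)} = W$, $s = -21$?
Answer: $-486$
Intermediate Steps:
$\left(s + J{\left(-6,2 \right)}\right) 18 = \left(-21 - 6\right) 18 = \left(-27\right) 18 = -486$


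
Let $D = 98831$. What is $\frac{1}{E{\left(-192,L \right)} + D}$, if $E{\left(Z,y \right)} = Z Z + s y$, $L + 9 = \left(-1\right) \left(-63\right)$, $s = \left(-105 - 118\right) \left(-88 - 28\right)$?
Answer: $\frac{1}{1532567} \approx 6.525 \cdot 10^{-7}$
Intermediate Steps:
$s = 25868$ ($s = \left(-223\right) \left(-116\right) = 25868$)
$L = 54$ ($L = -9 - -63 = -9 + 63 = 54$)
$E{\left(Z,y \right)} = Z^{2} + 25868 y$ ($E{\left(Z,y \right)} = Z Z + 25868 y = Z^{2} + 25868 y$)
$\frac{1}{E{\left(-192,L \right)} + D} = \frac{1}{\left(\left(-192\right)^{2} + 25868 \cdot 54\right) + 98831} = \frac{1}{\left(36864 + 1396872\right) + 98831} = \frac{1}{1433736 + 98831} = \frac{1}{1532567}$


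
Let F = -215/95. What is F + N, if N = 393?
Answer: 7424/19 ≈ 390.74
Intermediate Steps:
F = -43/19 (F = -215*1/95 = -43/19 ≈ -2.2632)
F + N = -43/19 + 393 = 7424/19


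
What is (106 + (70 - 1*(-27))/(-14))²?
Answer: 1923769/196 ≈ 9815.1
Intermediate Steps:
(106 + (70 - 1*(-27))/(-14))² = (106 + (70 + 27)*(-1/14))² = (106 + 97*(-1/14))² = (106 - 97/14)² = (1387/14)² = 1923769/196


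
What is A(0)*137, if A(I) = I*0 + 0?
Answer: 0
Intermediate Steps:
A(I) = 0 (A(I) = 0 + 0 = 0)
A(0)*137 = 0*137 = 0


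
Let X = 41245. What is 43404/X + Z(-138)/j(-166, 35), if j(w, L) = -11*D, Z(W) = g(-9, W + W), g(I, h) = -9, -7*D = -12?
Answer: 2775921/1814780 ≈ 1.5296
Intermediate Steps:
D = 12/7 (D = -1/7*(-12) = 12/7 ≈ 1.7143)
Z(W) = -9
j(w, L) = -132/7 (j(w, L) = -11*12/7 = -132/7)
43404/X + Z(-138)/j(-166, 35) = 43404/41245 - 9/(-132/7) = 43404*(1/41245) - 9*(-7/132) = 43404/41245 + 21/44 = 2775921/1814780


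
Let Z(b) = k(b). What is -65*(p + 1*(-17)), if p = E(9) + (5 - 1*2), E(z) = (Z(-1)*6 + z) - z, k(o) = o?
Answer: 1300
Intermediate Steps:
Z(b) = b
E(z) = -6 (E(z) = (-1*6 + z) - z = (-6 + z) - z = -6)
p = -3 (p = -6 + (5 - 1*2) = -6 + (5 - 2) = -6 + 3 = -3)
-65*(p + 1*(-17)) = -65*(-3 + 1*(-17)) = -65*(-3 - 17) = -65*(-20) = 1300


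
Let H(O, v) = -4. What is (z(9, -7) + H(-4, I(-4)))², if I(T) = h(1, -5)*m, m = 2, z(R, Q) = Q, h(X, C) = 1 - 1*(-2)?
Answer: 121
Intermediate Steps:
h(X, C) = 3 (h(X, C) = 1 + 2 = 3)
I(T) = 6 (I(T) = 3*2 = 6)
(z(9, -7) + H(-4, I(-4)))² = (-7 - 4)² = (-11)² = 121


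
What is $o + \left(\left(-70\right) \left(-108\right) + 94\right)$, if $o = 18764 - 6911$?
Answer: $19507$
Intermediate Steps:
$o = 11853$
$o + \left(\left(-70\right) \left(-108\right) + 94\right) = 11853 + \left(\left(-70\right) \left(-108\right) + 94\right) = 11853 + \left(7560 + 94\right) = 11853 + 7654 = 19507$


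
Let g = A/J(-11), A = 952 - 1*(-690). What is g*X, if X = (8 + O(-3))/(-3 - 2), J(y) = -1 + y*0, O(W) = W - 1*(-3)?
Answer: 13136/5 ≈ 2627.2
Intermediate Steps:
A = 1642 (A = 952 + 690 = 1642)
O(W) = 3 + W (O(W) = W + 3 = 3 + W)
J(y) = -1 (J(y) = -1 + 0 = -1)
X = -8/5 (X = (8 + (3 - 3))/(-3 - 2) = (8 + 0)/(-5) = 8*(-⅕) = -8/5 ≈ -1.6000)
g = -1642 (g = 1642/(-1) = 1642*(-1) = -1642)
g*X = -1642*(-8/5) = 13136/5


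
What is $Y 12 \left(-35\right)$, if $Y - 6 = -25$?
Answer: $7980$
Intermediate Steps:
$Y = -19$ ($Y = 6 - 25 = -19$)
$Y 12 \left(-35\right) = \left(-19\right) 12 \left(-35\right) = \left(-228\right) \left(-35\right) = 7980$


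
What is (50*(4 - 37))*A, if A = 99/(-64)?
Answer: 81675/32 ≈ 2552.3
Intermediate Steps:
A = -99/64 (A = 99*(-1/64) = -99/64 ≈ -1.5469)
(50*(4 - 37))*A = (50*(4 - 37))*(-99/64) = (50*(-33))*(-99/64) = -1650*(-99/64) = 81675/32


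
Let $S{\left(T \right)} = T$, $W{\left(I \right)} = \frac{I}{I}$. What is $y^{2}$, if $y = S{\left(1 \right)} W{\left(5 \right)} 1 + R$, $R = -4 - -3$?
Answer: $0$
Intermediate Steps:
$W{\left(I \right)} = 1$
$R = -1$ ($R = -4 + 3 = -1$)
$y = 0$ ($y = 1 \cdot 1 \cdot 1 - 1 = 1 \cdot 1 - 1 = 1 - 1 = 0$)
$y^{2} = 0^{2} = 0$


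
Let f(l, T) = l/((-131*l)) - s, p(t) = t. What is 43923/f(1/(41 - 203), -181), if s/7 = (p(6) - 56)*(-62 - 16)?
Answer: -5753913/3576301 ≈ -1.6089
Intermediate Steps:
s = 27300 (s = 7*((6 - 56)*(-62 - 16)) = 7*(-50*(-78)) = 7*3900 = 27300)
f(l, T) = -3576301/131 (f(l, T) = l/((-131*l)) - 1*27300 = l*(-1/(131*l)) - 27300 = -1/131 - 27300 = -3576301/131)
43923/f(1/(41 - 203), -181) = 43923/(-3576301/131) = 43923*(-131/3576301) = -5753913/3576301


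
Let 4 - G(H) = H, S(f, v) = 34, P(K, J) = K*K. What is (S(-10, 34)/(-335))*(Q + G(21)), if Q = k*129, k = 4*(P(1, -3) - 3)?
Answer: 35666/335 ≈ 106.47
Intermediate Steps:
P(K, J) = K²
k = -8 (k = 4*(1² - 3) = 4*(1 - 3) = 4*(-2) = -8)
Q = -1032 (Q = -8*129 = -1032)
G(H) = 4 - H
(S(-10, 34)/(-335))*(Q + G(21)) = (34/(-335))*(-1032 + (4 - 1*21)) = (34*(-1/335))*(-1032 + (4 - 21)) = -34*(-1032 - 17)/335 = -34/335*(-1049) = 35666/335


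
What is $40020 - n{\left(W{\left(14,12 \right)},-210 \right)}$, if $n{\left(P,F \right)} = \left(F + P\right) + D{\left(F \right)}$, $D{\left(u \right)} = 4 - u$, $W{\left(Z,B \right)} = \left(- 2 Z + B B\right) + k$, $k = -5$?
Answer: $39905$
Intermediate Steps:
$W{\left(Z,B \right)} = -5 + B^{2} - 2 Z$ ($W{\left(Z,B \right)} = \left(- 2 Z + B B\right) - 5 = \left(- 2 Z + B^{2}\right) - 5 = \left(B^{2} - 2 Z\right) - 5 = -5 + B^{2} - 2 Z$)
$n{\left(P,F \right)} = 4 + P$ ($n{\left(P,F \right)} = \left(F + P\right) - \left(-4 + F\right) = 4 + P$)
$40020 - n{\left(W{\left(14,12 \right)},-210 \right)} = 40020 - \left(4 - \left(33 - 144\right)\right) = 40020 - \left(4 - -111\right) = 40020 - \left(4 + 111\right) = 40020 - 115 = 39905$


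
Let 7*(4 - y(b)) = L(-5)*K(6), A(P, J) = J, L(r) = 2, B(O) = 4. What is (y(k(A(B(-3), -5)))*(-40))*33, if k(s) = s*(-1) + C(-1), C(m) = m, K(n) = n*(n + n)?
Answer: 153120/7 ≈ 21874.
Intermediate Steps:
K(n) = 2*n² (K(n) = n*(2*n) = 2*n²)
k(s) = -1 - s (k(s) = s*(-1) - 1 = -s - 1 = -1 - s)
y(b) = -116/7 (y(b) = 4 - 2*2*6²/7 = 4 - 2*2*36/7 = 4 - 2*72/7 = 4 - ⅐*144 = 4 - 144/7 = -116/7)
(y(k(A(B(-3), -5)))*(-40))*33 = -116/7*(-40)*33 = (4640/7)*33 = 153120/7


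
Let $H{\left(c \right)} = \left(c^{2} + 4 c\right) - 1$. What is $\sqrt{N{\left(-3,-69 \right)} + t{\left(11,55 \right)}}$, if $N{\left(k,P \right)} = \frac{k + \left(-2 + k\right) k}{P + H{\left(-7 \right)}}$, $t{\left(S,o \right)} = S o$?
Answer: $\frac{\sqrt{29633}}{7} \approx 24.592$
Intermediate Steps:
$H{\left(c \right)} = -1 + c^{2} + 4 c$
$N{\left(k,P \right)} = \frac{k + k \left(-2 + k\right)}{20 + P}$ ($N{\left(k,P \right)} = \frac{k + \left(-2 + k\right) k}{P + \left(-1 + \left(-7\right)^{2} + 4 \left(-7\right)\right)} = \frac{k + k \left(-2 + k\right)}{P - -20} = \frac{k + k \left(-2 + k\right)}{P + 20} = \frac{k + k \left(-2 + k\right)}{20 + P}$)
$\sqrt{N{\left(-3,-69 \right)} + t{\left(11,55 \right)}} = \sqrt{- \frac{3 \left(-1 - 3\right)}{20 - 69} + 11 \cdot 55} = \sqrt{\left(-3\right) \frac{1}{-49} \left(-4\right) + 605} = \sqrt{\left(-3\right) \left(- \frac{1}{49}\right) \left(-4\right) + 605} = \sqrt{- \frac{12}{49} + 605} = \sqrt{\frac{29633}{49}} = \frac{\sqrt{29633}}{7}$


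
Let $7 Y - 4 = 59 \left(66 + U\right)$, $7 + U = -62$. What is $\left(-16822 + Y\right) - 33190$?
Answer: $- \frac{350257}{7} \approx -50037.0$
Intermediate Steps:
$U = -69$ ($U = -7 - 62 = -69$)
$Y = - \frac{173}{7}$ ($Y = \frac{4}{7} + \frac{59 \left(66 - 69\right)}{7} = \frac{4}{7} + \frac{59 \left(-3\right)}{7} = \frac{4}{7} + \frac{1}{7} \left(-177\right) = \frac{4}{7} - \frac{177}{7} = - \frac{173}{7} \approx -24.714$)
$\left(-16822 + Y\right) - 33190 = \left(-16822 - \frac{173}{7}\right) - 33190 = - \frac{117927}{7} - 33190 = - \frac{350257}{7}$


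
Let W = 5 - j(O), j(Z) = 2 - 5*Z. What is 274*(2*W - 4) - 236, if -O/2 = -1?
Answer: 5792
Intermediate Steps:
O = 2 (O = -2*(-1) = 2)
W = 13 (W = 5 - (2 - 5*2) = 5 - (2 - 10) = 5 - 1*(-8) = 5 + 8 = 13)
274*(2*W - 4) - 236 = 274*(2*13 - 4) - 236 = 274*(26 - 4) - 236 = 274*22 - 236 = 6028 - 236 = 5792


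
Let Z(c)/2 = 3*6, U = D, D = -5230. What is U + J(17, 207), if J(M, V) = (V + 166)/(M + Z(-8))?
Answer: -276817/53 ≈ -5223.0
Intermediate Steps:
U = -5230
Z(c) = 36 (Z(c) = 2*(3*6) = 2*18 = 36)
J(M, V) = (166 + V)/(36 + M) (J(M, V) = (V + 166)/(M + 36) = (166 + V)/(36 + M))
U + J(17, 207) = -5230 + (166 + 207)/(36 + 17) = -5230 + 373/53 = -276817/53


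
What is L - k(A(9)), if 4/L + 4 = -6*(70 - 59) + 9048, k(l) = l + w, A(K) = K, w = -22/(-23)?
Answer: -1027935/103247 ≈ -9.9561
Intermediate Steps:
w = 22/23 (w = -22*(-1/23) = 22/23 ≈ 0.95652)
k(l) = 22/23 + l (k(l) = l + 22/23 = 22/23 + l)
L = 2/4489 (L = 4/(-4 + (-6*(70 - 59) + 9048)) = 4/(-4 + (-6*11 + 9048)) = 4/(-4 + (-66 + 9048)) = 4/(-4 + 8982) = 4/8978 = 4*(1/8978) = 2/4489 ≈ 0.00044553)
L - k(A(9)) = 2/4489 - (22/23 + 9) = 2/4489 - 1*229/23 = 2/4489 - 229/23 = -1027935/103247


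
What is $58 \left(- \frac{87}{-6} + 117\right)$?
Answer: $7627$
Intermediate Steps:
$58 \left(- \frac{87}{-6} + 117\right) = 58 \left(\left(-87\right) \left(- \frac{1}{6}\right) + 117\right) = 58 \left(\frac{29}{2} + 117\right) = 58 \cdot \frac{263}{2} = 7627$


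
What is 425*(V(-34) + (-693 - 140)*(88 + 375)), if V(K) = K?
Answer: -163928025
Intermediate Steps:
425*(V(-34) + (-693 - 140)*(88 + 375)) = 425*(-34 + (-693 - 140)*(88 + 375)) = 425*(-34 - 833*463) = 425*(-34 - 385679) = 425*(-385713) = -163928025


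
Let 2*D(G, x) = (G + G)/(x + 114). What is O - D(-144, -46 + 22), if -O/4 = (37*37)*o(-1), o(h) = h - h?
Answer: 8/5 ≈ 1.6000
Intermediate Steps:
D(G, x) = G/(114 + x) (D(G, x) = ((G + G)/(x + 114))/2 = ((2*G)/(114 + x))/2 = (2*G/(114 + x))/2 = G/(114 + x))
o(h) = 0
O = 0 (O = -4*37*37*0 = -5476*0 = -4*0 = 0)
O - D(-144, -46 + 22) = 0 - (-144)/(114 + (-46 + 22)) = 0 - (-144)/(114 - 24) = 0 - (-144)/90 = 0 - 1*(-8/5) = 0 + 8/5 = 8/5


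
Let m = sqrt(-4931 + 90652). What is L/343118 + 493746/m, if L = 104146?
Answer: 52073/171559 + 493746*sqrt(85721)/85721 ≈ 1686.7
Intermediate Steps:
m = sqrt(85721) ≈ 292.78
L/343118 + 493746/m = 104146/343118 + 493746/(sqrt(85721)) = 104146*(1/343118) + 493746*(sqrt(85721)/85721) = 52073/171559 + 493746*sqrt(85721)/85721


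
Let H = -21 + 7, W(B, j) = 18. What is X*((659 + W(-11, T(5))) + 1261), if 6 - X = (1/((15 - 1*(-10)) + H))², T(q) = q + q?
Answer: 1405050/121 ≈ 11612.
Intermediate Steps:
T(q) = 2*q
H = -14
X = 725/121 (X = 6 - (1/((15 - 1*(-10)) - 14))² = 6 - (1/((15 + 10) - 14))² = 6 - (1/(25 - 14))² = 6 - (1/11)² = 6 - 1*1/121 = 6 - 1/121 = 725/121 ≈ 5.9917)
X*((659 + W(-11, T(5))) + 1261) = 725*((659 + 18) + 1261)/121 = 725*(677 + 1261)/121 = (725/121)*1938 = 1405050/121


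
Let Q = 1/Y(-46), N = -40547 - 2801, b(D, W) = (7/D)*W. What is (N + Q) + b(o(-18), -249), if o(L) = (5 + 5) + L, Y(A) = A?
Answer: -7935947/184 ≈ -43130.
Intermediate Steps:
o(L) = 10 + L
b(D, W) = 7*W/D (b(D, W) = (7/D)*W = 7*W/D)
N = -43348
Q = -1/46 (Q = 1/(-46) = -1/46 ≈ -0.021739)
(N + Q) + b(o(-18), -249) = (-43348 - 1/46) + 7*(-249)/(10 - 18) = -1994009/46 + 7*(-249)/(-8) = -1994009/46 + 7*(-249)*(-⅛) = -1994009/46 + 1743/8 = -7935947/184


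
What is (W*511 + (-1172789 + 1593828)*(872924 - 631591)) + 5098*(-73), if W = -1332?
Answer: 101609552181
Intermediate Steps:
(W*511 + (-1172789 + 1593828)*(872924 - 631591)) + 5098*(-73) = (-1332*511 + (-1172789 + 1593828)*(872924 - 631591)) + 5098*(-73) = (-680652 + 421039*241333) - 372154 = (-680652 + 101610604987) - 372154 = 101609924335 - 372154 = 101609552181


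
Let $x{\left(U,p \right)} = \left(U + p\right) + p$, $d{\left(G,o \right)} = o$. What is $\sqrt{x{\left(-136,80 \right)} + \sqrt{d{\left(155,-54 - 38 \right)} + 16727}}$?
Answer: $\sqrt{24 + \sqrt{16635}} \approx 12.368$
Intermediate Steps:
$x{\left(U,p \right)} = U + 2 p$
$\sqrt{x{\left(-136,80 \right)} + \sqrt{d{\left(155,-54 - 38 \right)} + 16727}} = \sqrt{\left(-136 + 2 \cdot 80\right) + \sqrt{\left(-54 - 38\right) + 16727}} = \sqrt{\left(-136 + 160\right) + \sqrt{\left(-54 - 38\right) + 16727}} = \sqrt{24 + \sqrt{-92 + 16727}} = \sqrt{24 + \sqrt{16635}}$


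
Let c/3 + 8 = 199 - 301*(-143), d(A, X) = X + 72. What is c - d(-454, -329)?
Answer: 129959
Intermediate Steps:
d(A, X) = 72 + X
c = 129702 (c = -24 + 3*(199 - 301*(-143)) = -24 + 3*(199 + 43043) = -24 + 3*43242 = -24 + 129726 = 129702)
c - d(-454, -329) = 129702 - (72 - 329) = 129702 - 1*(-257) = 129702 + 257 = 129959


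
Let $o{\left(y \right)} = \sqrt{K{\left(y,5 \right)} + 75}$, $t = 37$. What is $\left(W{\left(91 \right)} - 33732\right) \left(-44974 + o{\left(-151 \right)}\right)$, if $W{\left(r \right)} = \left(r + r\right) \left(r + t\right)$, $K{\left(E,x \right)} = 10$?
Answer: $469348664 - 10436 \sqrt{85} \approx 4.6925 \cdot 10^{8}$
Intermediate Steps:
$o{\left(y \right)} = \sqrt{85}$ ($o{\left(y \right)} = \sqrt{10 + 75} = \sqrt{85}$)
$W{\left(r \right)} = 2 r \left(37 + r\right)$ ($W{\left(r \right)} = \left(r + r\right) \left(r + 37\right) = 2 r \left(37 + r\right)$)
$\left(W{\left(91 \right)} - 33732\right) \left(-44974 + o{\left(-151 \right)}\right) = \left(2 \cdot 91 \left(37 + 91\right) - 33732\right) \left(-44974 + \sqrt{85}\right) = \left(2 \cdot 91 \cdot 128 - 33732\right) \left(-44974 + \sqrt{85}\right) = \left(23296 - 33732\right) \left(-44974 + \sqrt{85}\right) = - 10436 \left(-44974 + \sqrt{85}\right) = 469348664 - 10436 \sqrt{85}$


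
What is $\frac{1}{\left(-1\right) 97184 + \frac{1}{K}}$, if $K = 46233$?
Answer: $- \frac{46233}{4493107871} \approx -1.029 \cdot 10^{-5}$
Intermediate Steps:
$\frac{1}{\left(-1\right) 97184 + \frac{1}{K}} = \frac{1}{\left(-1\right) 97184 + \frac{1}{46233}} = \frac{1}{-97184 + \frac{1}{46233}} = \frac{1}{- \frac{4493107871}{46233}} = - \frac{46233}{4493107871}$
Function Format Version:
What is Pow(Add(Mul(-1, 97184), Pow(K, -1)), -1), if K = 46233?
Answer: Rational(-46233, 4493107871) ≈ -1.0290e-5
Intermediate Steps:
Pow(Add(Mul(-1, 97184), Pow(K, -1)), -1) = Pow(Add(Mul(-1, 97184), Pow(46233, -1)), -1) = Pow(Add(-97184, Rational(1, 46233)), -1) = Pow(Rational(-4493107871, 46233), -1) = Rational(-46233, 4493107871)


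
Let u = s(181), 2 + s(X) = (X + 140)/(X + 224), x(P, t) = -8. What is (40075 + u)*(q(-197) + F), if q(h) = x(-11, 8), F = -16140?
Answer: -87360066376/135 ≈ -6.4711e+8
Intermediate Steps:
s(X) = -2 + (140 + X)/(224 + X) (s(X) = -2 + (X + 140)/(X + 224) = -2 + (140 + X)/(224 + X))
q(h) = -8
u = -163/135 (u = (-308 - 1*181)/(224 + 181) = (-308 - 181)/405 = (1/405)*(-489) = -163/135 ≈ -1.2074)
(40075 + u)*(q(-197) + F) = (40075 - 163/135)*(-8 - 16140) = (5409962/135)*(-16148) = -87360066376/135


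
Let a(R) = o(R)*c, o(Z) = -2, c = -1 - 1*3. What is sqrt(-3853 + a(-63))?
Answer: I*sqrt(3845) ≈ 62.008*I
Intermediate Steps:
c = -4 (c = -1 - 3 = -4)
a(R) = 8 (a(R) = -2*(-4) = 8)
sqrt(-3853 + a(-63)) = sqrt(-3853 + 8) = sqrt(-3845) = I*sqrt(3845)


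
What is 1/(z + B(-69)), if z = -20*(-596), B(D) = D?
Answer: 1/11851 ≈ 8.4381e-5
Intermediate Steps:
z = 11920
1/(z + B(-69)) = 1/(11920 - 69) = 1/11851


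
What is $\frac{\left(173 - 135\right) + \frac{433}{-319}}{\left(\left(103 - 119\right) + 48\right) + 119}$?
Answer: $\frac{11689}{48169} \approx 0.24267$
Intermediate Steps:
$\frac{\left(173 - 135\right) + \frac{433}{-319}}{\left(\left(103 - 119\right) + 48\right) + 119} = \frac{\left(173 - 135\right) + 433 \left(- \frac{1}{319}\right)}{\left(-16 + 48\right) + 119} = \frac{38 - \frac{433}{319}}{32 + 119} = \frac{1}{151} \cdot \frac{11689}{319} = \frac{11689}{48169}$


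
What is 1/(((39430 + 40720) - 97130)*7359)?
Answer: -1/124955820 ≈ -8.0028e-9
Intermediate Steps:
1/(((39430 + 40720) - 97130)*7359) = (1/7359)/(80150 - 97130) = (1/7359)/(-16980) = -1/16980*1/7359 = -1/124955820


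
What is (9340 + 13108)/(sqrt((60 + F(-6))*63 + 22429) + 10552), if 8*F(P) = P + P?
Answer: 473742592/222637179 - 22448*sqrt(104458)/222637179 ≈ 2.0953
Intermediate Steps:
F(P) = P/4 (F(P) = (P + P)/8 = (2*P)/8 = P/4)
(9340 + 13108)/(sqrt((60 + F(-6))*63 + 22429) + 10552) = (9340 + 13108)/(sqrt((60 + (1/4)*(-6))*63 + 22429) + 10552) = 22448/(sqrt((60 - 3/2)*63 + 22429) + 10552) = 22448/(sqrt((117/2)*63 + 22429) + 10552) = 22448/(sqrt(7371/2 + 22429) + 10552) = 22448/(sqrt(52229/2) + 10552) = 22448/(sqrt(104458)/2 + 10552) = 22448/(10552 + sqrt(104458)/2)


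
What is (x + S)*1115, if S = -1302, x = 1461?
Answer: 177285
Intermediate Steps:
(x + S)*1115 = (1461 - 1302)*1115 = 159*1115 = 177285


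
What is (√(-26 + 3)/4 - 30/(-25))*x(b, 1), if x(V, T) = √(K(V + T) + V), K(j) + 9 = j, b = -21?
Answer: -5*√46/4 + 6*I*√2 ≈ -8.4779 + 8.4853*I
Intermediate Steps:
K(j) = -9 + j
x(V, T) = √(-9 + T + 2*V) (x(V, T) = √((-9 + (V + T)) + V) = √((-9 + (T + V)) + V) = √((-9 + T + V) + V) = √(-9 + T + 2*V))
(√(-26 + 3)/4 - 30/(-25))*x(b, 1) = (√(-26 + 3)/4 - 30/(-25))*√(-9 + 1 + 2*(-21)) = (√(-23)*(¼) - 30*(-1/25))*√(-9 + 1 - 42) = ((I*√23)*(¼) + 6/5)*√(-50) = (I*√23/4 + 6/5)*(5*I*√2) = (6/5 + I*√23/4)*(5*I*√2) = 5*I*√2*(6/5 + I*√23/4)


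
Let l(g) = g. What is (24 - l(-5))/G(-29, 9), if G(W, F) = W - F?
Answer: -29/38 ≈ -0.76316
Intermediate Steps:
(24 - l(-5))/G(-29, 9) = (24 - 1*(-5))/(-29 - 1*9) = (24 + 5)/(-29 - 9) = 29/(-38) = 29*(-1/38) = -29/38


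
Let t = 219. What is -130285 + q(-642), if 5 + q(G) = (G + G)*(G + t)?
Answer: 412842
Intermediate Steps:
q(G) = -5 + 2*G*(219 + G) (q(G) = -5 + (G + G)*(G + 219) = -5 + (2*G)*(219 + G) = -5 + 2*G*(219 + G))
-130285 + q(-642) = -130285 + (-5 + 2*(-642)**2 + 438*(-642)) = -130285 + (-5 + 2*412164 - 281196) = -130285 + (-5 + 824328 - 281196) = -130285 + 543127 = 412842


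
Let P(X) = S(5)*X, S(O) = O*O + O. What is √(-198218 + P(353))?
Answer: 2*I*√46907 ≈ 433.16*I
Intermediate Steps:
S(O) = O + O² (S(O) = O² + O = O + O²)
P(X) = 30*X (P(X) = (5*(1 + 5))*X = (5*6)*X = 30*X)
√(-198218 + P(353)) = √(-198218 + 30*353) = √(-198218 + 10590) = √(-187628) = 2*I*√46907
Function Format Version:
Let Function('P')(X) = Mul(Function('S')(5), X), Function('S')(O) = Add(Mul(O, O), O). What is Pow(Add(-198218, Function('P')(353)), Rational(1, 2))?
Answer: Mul(2, I, Pow(46907, Rational(1, 2))) ≈ Mul(433.16, I)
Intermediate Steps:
Function('S')(O) = Add(O, Pow(O, 2)) (Function('S')(O) = Add(Pow(O, 2), O) = Add(O, Pow(O, 2)))
Function('P')(X) = Mul(30, X) (Function('P')(X) = Mul(Mul(5, Add(1, 5)), X) = Mul(Mul(5, 6), X) = Mul(30, X))
Pow(Add(-198218, Function('P')(353)), Rational(1, 2)) = Pow(Add(-198218, Mul(30, 353)), Rational(1, 2)) = Pow(Add(-198218, 10590), Rational(1, 2)) = Pow(-187628, Rational(1, 2)) = Mul(2, I, Pow(46907, Rational(1, 2)))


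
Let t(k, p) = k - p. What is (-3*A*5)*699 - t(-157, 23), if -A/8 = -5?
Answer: -419220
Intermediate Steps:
A = 40 (A = -8*(-5) = 40)
(-3*A*5)*699 - t(-157, 23) = (-3*40*5)*699 - (-157 - 1*23) = -120*5*699 - (-157 - 23) = -600*699 - 1*(-180) = -419400 + 180 = -419220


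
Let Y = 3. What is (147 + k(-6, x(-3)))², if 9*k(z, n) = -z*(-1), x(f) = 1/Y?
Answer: 192721/9 ≈ 21413.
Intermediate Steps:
x(f) = ⅓ (x(f) = 1/3 = ⅓)
k(z, n) = z/9 (k(z, n) = (-z*(-1))/9 = z/9)
(147 + k(-6, x(-3)))² = (147 + (⅑)*(-6))² = (147 - ⅔)² = (439/3)² = 192721/9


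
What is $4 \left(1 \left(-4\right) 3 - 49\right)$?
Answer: $-244$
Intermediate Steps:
$4 \left(1 \left(-4\right) 3 - 49\right) = 4 \left(\left(-4\right) 3 - 49\right) = 4 \left(-12 - 49\right) = 4 \left(-61\right) = -244$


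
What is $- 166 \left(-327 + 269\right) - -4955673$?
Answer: $4965301$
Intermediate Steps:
$- 166 \left(-327 + 269\right) - -4955673 = \left(-166\right) \left(-58\right) + 4955673 = 9628 + 4955673 = 4965301$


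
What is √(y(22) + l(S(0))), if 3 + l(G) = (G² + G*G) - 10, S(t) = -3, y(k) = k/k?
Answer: √6 ≈ 2.4495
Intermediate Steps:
y(k) = 1
l(G) = -13 + 2*G² (l(G) = -3 + ((G² + G*G) - 10) = -3 + ((G² + G²) - 10) = -3 + (2*G² - 10) = -3 + (-10 + 2*G²) = -13 + 2*G²)
√(y(22) + l(S(0))) = √(1 + (-13 + 2*(-3)²)) = √(1 + (-13 + 2*9)) = √(1 + (-13 + 18)) = √(1 + 5) = √6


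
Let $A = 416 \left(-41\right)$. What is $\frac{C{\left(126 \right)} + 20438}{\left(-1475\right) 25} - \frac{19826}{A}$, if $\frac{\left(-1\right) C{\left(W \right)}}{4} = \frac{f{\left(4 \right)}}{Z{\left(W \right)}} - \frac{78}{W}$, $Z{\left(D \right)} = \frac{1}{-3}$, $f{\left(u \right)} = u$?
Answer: $\frac{4007139151}{6603870000} \approx 0.60679$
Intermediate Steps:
$A = -17056$
$Z{\left(D \right)} = - \frac{1}{3}$
$C{\left(W \right)} = 48 + \frac{312}{W}$ ($C{\left(W \right)} = - 4 \left(\frac{4}{- \frac{1}{3}} - \frac{78}{W}\right) = - 4 \left(4 \left(-3\right) - \frac{78}{W}\right) = - 4 \left(-12 - \frac{78}{W}\right) = 48 + \frac{312}{W}$)
$\frac{C{\left(126 \right)} + 20438}{\left(-1475\right) 25} - \frac{19826}{A} = \frac{\left(48 + \frac{312}{126}\right) + 20438}{\left(-1475\right) 25} - \frac{19826}{-17056} = \frac{\left(48 + 312 \cdot \frac{1}{126}\right) + 20438}{-36875} - - \frac{9913}{8528} = \left(\left(48 + \frac{52}{21}\right) + 20438\right) \left(- \frac{1}{36875}\right) + \frac{9913}{8528} = \left(\frac{1060}{21} + 20438\right) \left(- \frac{1}{36875}\right) + \frac{9913}{8528} = \frac{430258}{21} \left(- \frac{1}{36875}\right) + \frac{9913}{8528} = - \frac{430258}{774375} + \frac{9913}{8528} = \frac{4007139151}{6603870000}$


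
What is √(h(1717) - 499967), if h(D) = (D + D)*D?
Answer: 3*√599579 ≈ 2323.0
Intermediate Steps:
h(D) = 2*D² (h(D) = (2*D)*D = 2*D²)
√(h(1717) - 499967) = √(2*1717² - 499967) = √(2*2948089 - 499967) = √(5896178 - 499967) = √5396211 = 3*√599579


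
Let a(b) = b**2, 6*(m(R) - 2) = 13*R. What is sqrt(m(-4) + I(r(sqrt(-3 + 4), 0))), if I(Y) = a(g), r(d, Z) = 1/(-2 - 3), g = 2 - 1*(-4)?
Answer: 2*sqrt(66)/3 ≈ 5.4160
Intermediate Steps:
m(R) = 2 + 13*R/6 (m(R) = 2 + (13*R)/6 = 2 + 13*R/6)
g = 6 (g = 2 + 4 = 6)
r(d, Z) = -1/5 (r(d, Z) = 1/(-5) = -1/5)
I(Y) = 36 (I(Y) = 6**2 = 36)
sqrt(m(-4) + I(r(sqrt(-3 + 4), 0))) = sqrt((2 + (13/6)*(-4)) + 36) = sqrt((2 - 26/3) + 36) = sqrt(-20/3 + 36) = sqrt(88/3) = 2*sqrt(66)/3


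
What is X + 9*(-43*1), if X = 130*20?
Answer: 2213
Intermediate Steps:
X = 2600
X + 9*(-43*1) = 2600 + 9*(-43*1) = 2600 + 9*(-43) = 2600 - 387 = 2213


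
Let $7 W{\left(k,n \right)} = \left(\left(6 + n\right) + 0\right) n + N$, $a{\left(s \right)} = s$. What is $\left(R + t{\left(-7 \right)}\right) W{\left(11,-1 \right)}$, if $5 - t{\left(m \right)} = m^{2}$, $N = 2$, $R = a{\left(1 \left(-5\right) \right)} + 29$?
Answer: $\frac{60}{7} \approx 8.5714$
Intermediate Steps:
$R = 24$ ($R = 1 \left(-5\right) + 29 = -5 + 29 = 24$)
$W{\left(k,n \right)} = \frac{2}{7} + \frac{n \left(6 + n\right)}{7}$ ($W{\left(k,n \right)} = \frac{\left(\left(6 + n\right) + 0\right) n + 2}{7} = \frac{\left(6 + n\right) n + 2}{7} = \frac{n \left(6 + n\right) + 2}{7} = \frac{2 + n \left(6 + n\right)}{7} = \frac{2}{7} + \frac{n \left(6 + n\right)}{7}$)
$t{\left(m \right)} = 5 - m^{2}$
$\left(R + t{\left(-7 \right)}\right) W{\left(11,-1 \right)} = \left(24 + \left(5 - \left(-7\right)^{2}\right)\right) \left(\frac{2}{7} + \frac{\left(-1\right)^{2}}{7} + \frac{6}{7} \left(-1\right)\right) = \left(24 + \left(5 - 49\right)\right) \left(\frac{2}{7} + \frac{1}{7} \cdot 1 - \frac{6}{7}\right) = \left(24 + \left(5 - 49\right)\right) \left(\frac{2}{7} + \frac{1}{7} - \frac{6}{7}\right) = \left(24 - 44\right) \left(- \frac{3}{7}\right) = \left(-20\right) \left(- \frac{3}{7}\right) = \frac{60}{7}$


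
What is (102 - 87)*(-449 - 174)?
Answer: -9345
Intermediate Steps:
(102 - 87)*(-449 - 174) = 15*(-623) = -9345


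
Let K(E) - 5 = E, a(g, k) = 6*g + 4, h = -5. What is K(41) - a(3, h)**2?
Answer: -438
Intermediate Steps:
a(g, k) = 4 + 6*g
K(E) = 5 + E
K(41) - a(3, h)**2 = (5 + 41) - (4 + 6*3)**2 = 46 - (4 + 18)**2 = 46 - 1*22**2 = 46 - 1*484 = 46 - 484 = -438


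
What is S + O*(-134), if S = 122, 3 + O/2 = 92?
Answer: -23730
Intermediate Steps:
O = 178 (O = -6 + 2*92 = -6 + 184 = 178)
S + O*(-134) = 122 + 178*(-134) = 122 - 23852 = -23730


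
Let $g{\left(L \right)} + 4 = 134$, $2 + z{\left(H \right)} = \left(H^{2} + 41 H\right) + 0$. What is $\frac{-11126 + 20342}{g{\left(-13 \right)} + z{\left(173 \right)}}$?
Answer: $\frac{4608}{18575} \approx 0.24808$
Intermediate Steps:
$z{\left(H \right)} = -2 + H^{2} + 41 H$ ($z{\left(H \right)} = -2 + \left(\left(H^{2} + 41 H\right) + 0\right) = -2 + \left(H^{2} + 41 H\right) = -2 + H^{2} + 41 H$)
$g{\left(L \right)} = 130$ ($g{\left(L \right)} = -4 + 134 = 130$)
$\frac{-11126 + 20342}{g{\left(-13 \right)} + z{\left(173 \right)}} = \frac{-11126 + 20342}{130 + \left(-2 + 173^{2} + 41 \cdot 173\right)} = \frac{9216}{130 + \left(-2 + 29929 + 7093\right)} = \frac{9216}{130 + 37020} = \frac{9216}{37150} = 9216 \cdot \frac{1}{37150} = \frac{4608}{18575}$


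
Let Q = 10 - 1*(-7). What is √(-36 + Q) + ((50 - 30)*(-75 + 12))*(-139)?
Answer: 175140 + I*√19 ≈ 1.7514e+5 + 4.3589*I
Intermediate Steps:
Q = 17 (Q = 10 + 7 = 17)
√(-36 + Q) + ((50 - 30)*(-75 + 12))*(-139) = √(-36 + 17) + ((50 - 30)*(-75 + 12))*(-139) = √(-19) + (20*(-63))*(-139) = I*√19 - 1260*(-139) = I*√19 + 175140 = 175140 + I*√19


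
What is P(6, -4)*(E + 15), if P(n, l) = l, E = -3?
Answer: -48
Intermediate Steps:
P(6, -4)*(E + 15) = -4*(-3 + 15) = -4*12 = -48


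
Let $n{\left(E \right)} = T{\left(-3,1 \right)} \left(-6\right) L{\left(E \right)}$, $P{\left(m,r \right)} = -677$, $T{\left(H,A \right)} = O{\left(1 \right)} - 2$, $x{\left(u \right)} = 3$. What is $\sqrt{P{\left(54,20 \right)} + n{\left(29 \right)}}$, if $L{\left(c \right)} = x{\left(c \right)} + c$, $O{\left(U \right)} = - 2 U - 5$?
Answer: $\sqrt{1051} \approx 32.419$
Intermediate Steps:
$O{\left(U \right)} = -5 - 2 U$ ($O{\left(U \right)} = - 2 U - 5 = -5 - 2 U$)
$T{\left(H,A \right)} = -9$ ($T{\left(H,A \right)} = \left(-5 - 2\right) - 2 = -7 - 2 = -9$)
$L{\left(c \right)} = 3 + c$
$n{\left(E \right)} = 162 + 54 E$ ($n{\left(E \right)} = \left(-9\right) \left(-6\right) \left(3 + E\right) = 54 \left(3 + E\right) = 162 + 54 E$)
$\sqrt{P{\left(54,20 \right)} + n{\left(29 \right)}} = \sqrt{-677 + \left(162 + 54 \cdot 29\right)} = \sqrt{-677 + \left(162 + 1566\right)} = \sqrt{-677 + 1728} = \sqrt{1051}$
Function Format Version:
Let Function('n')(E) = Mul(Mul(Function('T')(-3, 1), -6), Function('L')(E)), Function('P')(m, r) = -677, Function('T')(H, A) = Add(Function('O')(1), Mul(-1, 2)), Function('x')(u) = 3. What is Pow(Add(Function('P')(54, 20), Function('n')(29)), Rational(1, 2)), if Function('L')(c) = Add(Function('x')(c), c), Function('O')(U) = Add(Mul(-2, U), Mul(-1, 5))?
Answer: Pow(1051, Rational(1, 2)) ≈ 32.419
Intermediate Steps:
Function('O')(U) = Add(-5, Mul(-2, U)) (Function('O')(U) = Add(Mul(-2, U), -5) = Add(-5, Mul(-2, U)))
Function('T')(H, A) = -9 (Function('T')(H, A) = Add(Add(-5, Mul(-2, 1)), Mul(-1, 2)) = Add(Add(-5, -2), -2) = Add(-7, -2) = -9)
Function('L')(c) = Add(3, c)
Function('n')(E) = Add(162, Mul(54, E)) (Function('n')(E) = Mul(Mul(-9, -6), Add(3, E)) = Mul(54, Add(3, E)) = Add(162, Mul(54, E)))
Pow(Add(Function('P')(54, 20), Function('n')(29)), Rational(1, 2)) = Pow(Add(-677, Add(162, Mul(54, 29))), Rational(1, 2)) = Pow(Add(-677, Add(162, 1566)), Rational(1, 2)) = Pow(Add(-677, 1728), Rational(1, 2)) = Pow(1051, Rational(1, 2))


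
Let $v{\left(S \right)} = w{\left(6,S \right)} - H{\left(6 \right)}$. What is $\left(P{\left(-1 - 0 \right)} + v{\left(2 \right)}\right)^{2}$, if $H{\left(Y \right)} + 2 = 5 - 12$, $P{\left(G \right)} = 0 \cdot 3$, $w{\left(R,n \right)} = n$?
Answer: $121$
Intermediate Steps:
$P{\left(G \right)} = 0$
$H{\left(Y \right)} = -9$ ($H{\left(Y \right)} = -2 + \left(5 - 12\right) = -2 - 7 = -9$)
$v{\left(S \right)} = 9 + S$ ($v{\left(S \right)} = S - -9 = S + 9 = 9 + S$)
$\left(P{\left(-1 - 0 \right)} + v{\left(2 \right)}\right)^{2} = \left(0 + \left(9 + 2\right)\right)^{2} = \left(0 + 11\right)^{2} = 11^{2} = 121$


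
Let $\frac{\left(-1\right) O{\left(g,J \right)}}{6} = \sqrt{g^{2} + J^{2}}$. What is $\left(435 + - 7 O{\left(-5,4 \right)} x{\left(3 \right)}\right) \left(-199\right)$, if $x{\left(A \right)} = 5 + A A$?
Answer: $-86565 - 117012 \sqrt{41} \approx -8.3581 \cdot 10^{5}$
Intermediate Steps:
$x{\left(A \right)} = 5 + A^{2}$
$O{\left(g,J \right)} = - 6 \sqrt{J^{2} + g^{2}}$ ($O{\left(g,J \right)} = - 6 \sqrt{g^{2} + J^{2}} = - 6 \sqrt{J^{2} + g^{2}}$)
$\left(435 + - 7 O{\left(-5,4 \right)} x{\left(3 \right)}\right) \left(-199\right) = \left(435 + - 7 \left(- 6 \sqrt{4^{2} + \left(-5\right)^{2}}\right) \left(5 + 3^{2}\right)\right) \left(-199\right) = \left(435 + - 7 \left(- 6 \sqrt{16 + 25}\right) \left(5 + 9\right)\right) \left(-199\right) = \left(435 + - 7 \left(- 6 \sqrt{41}\right) 14\right) \left(-199\right) = \left(435 + 42 \sqrt{41} \cdot 14\right) \left(-199\right) = \left(435 + 588 \sqrt{41}\right) \left(-199\right) = -86565 - 117012 \sqrt{41}$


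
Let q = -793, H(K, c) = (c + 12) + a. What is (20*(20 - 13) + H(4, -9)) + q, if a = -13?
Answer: -663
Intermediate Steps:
H(K, c) = -1 + c (H(K, c) = (c + 12) - 13 = (12 + c) - 13 = -1 + c)
(20*(20 - 13) + H(4, -9)) + q = (20*(20 - 13) + (-1 - 9)) - 793 = (20*7 - 10) - 793 = (140 - 10) - 793 = 130 - 793 = -663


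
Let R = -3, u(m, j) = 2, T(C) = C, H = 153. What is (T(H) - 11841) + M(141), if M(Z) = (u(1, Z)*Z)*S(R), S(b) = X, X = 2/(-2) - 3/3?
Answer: -12252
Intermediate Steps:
X = -2 (X = 2*(-½) - 3*⅓ = -1 - 1 = -2)
S(b) = -2
M(Z) = -4*Z (M(Z) = (2*Z)*(-2) = -4*Z)
(T(H) - 11841) + M(141) = (153 - 11841) - 4*141 = -11688 - 564 = -12252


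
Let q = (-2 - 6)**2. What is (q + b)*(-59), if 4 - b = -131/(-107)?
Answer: -421555/107 ≈ -3939.8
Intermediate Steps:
q = 64 (q = (-8)**2 = 64)
b = 297/107 (b = 4 - (-131)/(-107) = 4 - (-131)*(-1)/107 = 4 - 1*131/107 = 4 - 131/107 = 297/107 ≈ 2.7757)
(q + b)*(-59) = (64 + 297/107)*(-59) = (7145/107)*(-59) = -421555/107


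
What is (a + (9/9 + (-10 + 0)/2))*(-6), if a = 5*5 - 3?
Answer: -108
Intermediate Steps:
a = 22 (a = 25 - 3 = 22)
(a + (9/9 + (-10 + 0)/2))*(-6) = (22 + (9/9 + (-10 + 0)/2))*(-6) = (22 + (9*(1/9) - 10*1/2))*(-6) = (22 + (1 - 5))*(-6) = (22 - 4)*(-6) = 18*(-6) = -108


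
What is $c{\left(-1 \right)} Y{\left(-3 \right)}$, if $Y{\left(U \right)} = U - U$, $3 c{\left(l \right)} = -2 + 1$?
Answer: $0$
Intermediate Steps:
$c{\left(l \right)} = - \frac{1}{3}$ ($c{\left(l \right)} = \frac{-2 + 1}{3} = \frac{1}{3} \left(-1\right) = - \frac{1}{3}$)
$Y{\left(U \right)} = 0$
$c{\left(-1 \right)} Y{\left(-3 \right)} = \left(- \frac{1}{3}\right) 0 = 0$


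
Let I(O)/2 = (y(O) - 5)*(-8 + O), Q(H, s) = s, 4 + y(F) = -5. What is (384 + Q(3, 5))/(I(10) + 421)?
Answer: 389/365 ≈ 1.0658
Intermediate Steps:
y(F) = -9 (y(F) = -4 - 5 = -9)
I(O) = 224 - 28*O (I(O) = 2*((-9 - 5)*(-8 + O)) = 2*(-14*(-8 + O)) = 2*(112 - 14*O) = 224 - 28*O)
(384 + Q(3, 5))/(I(10) + 421) = (384 + 5)/((224 - 28*10) + 421) = 389/((224 - 280) + 421) = 389/(-56 + 421) = 389/365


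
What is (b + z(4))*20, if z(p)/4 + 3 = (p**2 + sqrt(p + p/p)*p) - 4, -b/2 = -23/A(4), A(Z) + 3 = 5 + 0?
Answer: 1180 + 320*sqrt(5) ≈ 1895.5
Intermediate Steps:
A(Z) = 2 (A(Z) = -3 + (5 + 0) = -3 + 5 = 2)
b = 23 (b = -(-46)/2 = -2*(-23/2) = 23)
z(p) = -28 + 4*p**2 + 4*p*sqrt(1 + p) (z(p) = -12 + 4*((p**2 + sqrt(p + p/p)*p) - 4) = -12 + 4*((p**2 + sqrt(p + 1)*p) - 4) = -12 + 4*((p**2 + sqrt(1 + p)*p) - 4) = -12 + 4*((p**2 + p*sqrt(1 + p)) - 4) = -12 + 4*(-4 + p**2 + p*sqrt(1 + p)) = -12 + (-16 + 4*p**2 + 4*p*sqrt(1 + p)) = -28 + 4*p**2 + 4*p*sqrt(1 + p))
(b + z(4))*20 = (23 + (-28 + 4*4**2 + 4*4*sqrt(1 + 4)))*20 = (23 + (-28 + 4*16 + 4*4*sqrt(5)))*20 = (23 + (-28 + 64 + 16*sqrt(5)))*20 = (23 + (36 + 16*sqrt(5)))*20 = (59 + 16*sqrt(5))*20 = 1180 + 320*sqrt(5)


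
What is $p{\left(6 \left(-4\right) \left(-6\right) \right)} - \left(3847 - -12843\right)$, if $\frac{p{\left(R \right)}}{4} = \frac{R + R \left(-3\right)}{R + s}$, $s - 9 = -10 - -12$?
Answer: $- \frac{2588102}{155} \approx -16697.0$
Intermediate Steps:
$s = 11$ ($s = 9 - -2 = 9 + \left(-10 + 12\right) = 9 + 2 = 11$)
$p{\left(R \right)} = - \frac{8 R}{11 + R}$ ($p{\left(R \right)} = 4 \frac{R + R \left(-3\right)}{R + 11} = 4 \frac{R - 3 R}{11 + R} = 4 \frac{\left(-2\right) R}{11 + R} = 4 \left(- \frac{2 R}{11 + R}\right) = - \frac{8 R}{11 + R}$)
$p{\left(6 \left(-4\right) \left(-6\right) \right)} - \left(3847 - -12843\right) = - \frac{8 \cdot 6 \left(-4\right) \left(-6\right)}{11 + 6 \left(-4\right) \left(-6\right)} - \left(3847 - -12843\right) = - \frac{8 \left(\left(-24\right) \left(-6\right)\right)}{11 - -144} - \left(3847 + 12843\right) = \left(-8\right) 144 \frac{1}{11 + 144} - 16690 = \left(-8\right) 144 \cdot \frac{1}{155} - 16690 = - \frac{1152}{155} - 16690 = - \frac{2588102}{155}$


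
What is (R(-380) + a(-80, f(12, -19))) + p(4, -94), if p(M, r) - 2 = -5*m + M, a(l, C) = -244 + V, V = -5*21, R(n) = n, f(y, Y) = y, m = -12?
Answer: -663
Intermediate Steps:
V = -105
a(l, C) = -349 (a(l, C) = -244 - 105 = -349)
p(M, r) = 62 + M (p(M, r) = 2 + (-5*(-12) + M) = 2 + (60 + M) = 62 + M)
(R(-380) + a(-80, f(12, -19))) + p(4, -94) = (-380 - 349) + (62 + 4) = -729 + 66 = -663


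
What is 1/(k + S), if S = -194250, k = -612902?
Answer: -1/807152 ≈ -1.2389e-6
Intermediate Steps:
1/(k + S) = 1/(-612902 - 194250) = 1/(-807152) = -1/807152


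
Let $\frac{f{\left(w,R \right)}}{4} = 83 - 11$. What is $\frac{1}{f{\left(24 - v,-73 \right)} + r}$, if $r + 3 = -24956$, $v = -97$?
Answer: $- \frac{1}{24671} \approx -4.0533 \cdot 10^{-5}$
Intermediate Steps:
$r = -24959$ ($r = -3 - 24956 = -24959$)
$f{\left(w,R \right)} = 288$ ($f{\left(w,R \right)} = 4 \left(83 - 11\right) = 4 \cdot 72 = 288$)
$\frac{1}{f{\left(24 - v,-73 \right)} + r} = \frac{1}{288 - 24959} = \frac{1}{-24671} = - \frac{1}{24671}$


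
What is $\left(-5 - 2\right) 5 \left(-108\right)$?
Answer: $3780$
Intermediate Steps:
$\left(-5 - 2\right) 5 \left(-108\right) = \left(-7\right) 5 \left(-108\right) = \left(-35\right) \left(-108\right) = 3780$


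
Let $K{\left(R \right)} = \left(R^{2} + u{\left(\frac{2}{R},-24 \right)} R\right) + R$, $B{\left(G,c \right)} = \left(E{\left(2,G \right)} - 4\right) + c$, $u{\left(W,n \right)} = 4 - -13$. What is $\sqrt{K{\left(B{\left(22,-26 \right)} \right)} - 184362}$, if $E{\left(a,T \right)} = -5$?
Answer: $i \sqrt{183767} \approx 428.68 i$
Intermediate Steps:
$u{\left(W,n \right)} = 17$ ($u{\left(W,n \right)} = 4 + 13 = 17$)
$B{\left(G,c \right)} = -9 + c$ ($B{\left(G,c \right)} = \left(-5 - 4\right) + c = -9 + c$)
$K{\left(R \right)} = R^{2} + 18 R$ ($K{\left(R \right)} = \left(R^{2} + 17 R\right) + R = R^{2} + 18 R$)
$\sqrt{K{\left(B{\left(22,-26 \right)} \right)} - 184362} = \sqrt{\left(-9 - 26\right) \left(18 - 35\right) - 184362} = \sqrt{- 35 \left(18 - 35\right) - 184362} = \sqrt{\left(-35\right) \left(-17\right) - 184362} = \sqrt{595 - 184362} = \sqrt{-183767} = i \sqrt{183767}$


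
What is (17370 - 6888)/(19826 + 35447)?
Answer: 10482/55273 ≈ 0.18964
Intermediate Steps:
(17370 - 6888)/(19826 + 35447) = 10482/55273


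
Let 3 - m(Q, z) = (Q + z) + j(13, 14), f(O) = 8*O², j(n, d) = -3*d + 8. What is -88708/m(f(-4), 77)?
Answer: 22177/42 ≈ 528.02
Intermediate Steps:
j(n, d) = 8 - 3*d
m(Q, z) = 37 - Q - z (m(Q, z) = 3 - ((Q + z) + (8 - 3*14)) = 3 - ((Q + z) + (8 - 42)) = 3 - ((Q + z) - 34) = 3 - (-34 + Q + z) = 3 + (34 - Q - z) = 37 - Q - z)
-88708/m(f(-4), 77) = -88708/(37 - 8*(-4)² - 1*77) = -88708/(37 - 8*16 - 77) = -88708/(37 - 1*128 - 77) = -88708/(37 - 128 - 77) = -88708/(-168) = -88708*(-1/168) = 22177/42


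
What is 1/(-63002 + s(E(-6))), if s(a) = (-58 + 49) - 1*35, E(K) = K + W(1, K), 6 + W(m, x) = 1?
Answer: -1/63046 ≈ -1.5861e-5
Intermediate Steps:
W(m, x) = -5 (W(m, x) = -6 + 1 = -5)
E(K) = -5 + K (E(K) = K - 5 = -5 + K)
s(a) = -44 (s(a) = -9 - 35 = -44)
1/(-63002 + s(E(-6))) = 1/(-63002 - 44) = 1/(-63046) = -1/63046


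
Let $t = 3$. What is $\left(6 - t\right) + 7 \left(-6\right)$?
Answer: $-39$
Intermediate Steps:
$\left(6 - t\right) + 7 \left(-6\right) = \left(6 - 3\right) + 7 \left(-6\right) = \left(6 - 3\right) - 42 = 3 - 42 = -39$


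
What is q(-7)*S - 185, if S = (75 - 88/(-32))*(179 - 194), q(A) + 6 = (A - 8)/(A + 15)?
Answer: 287975/32 ≈ 8999.2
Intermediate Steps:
q(A) = -6 + (-8 + A)/(15 + A) (q(A) = -6 + (A - 8)/(A + 15) = -6 + (-8 + A)/(15 + A))
S = -4665/4 (S = (75 - 88*(-1/32))*(-15) = (75 + 11/4)*(-15) = (311/4)*(-15) = -4665/4 ≈ -1166.3)
q(-7)*S - 185 = ((-98 - 5*(-7))/(15 - 7))*(-4665/4) - 185 = ((-98 + 35)/8)*(-4665/4) - 185 = ((⅛)*(-63))*(-4665/4) - 185 = -63/8*(-4665/4) - 185 = 293895/32 - 185 = 287975/32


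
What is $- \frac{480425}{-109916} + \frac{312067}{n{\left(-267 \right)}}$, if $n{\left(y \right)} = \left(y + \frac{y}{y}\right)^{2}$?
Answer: $\frac{1219537637}{138878866} \approx 8.7813$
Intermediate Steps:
$n{\left(y \right)} = \left(1 + y\right)^{2}$ ($n{\left(y \right)} = \left(y + 1\right)^{2} = \left(1 + y\right)^{2}$)
$- \frac{480425}{-109916} + \frac{312067}{n{\left(-267 \right)}} = - \frac{480425}{-109916} + \frac{312067}{\left(1 - 267\right)^{2}} = \left(-480425\right) \left(- \frac{1}{109916}\right) + \frac{312067}{\left(-266\right)^{2}} = \frac{480425}{109916} + \frac{312067}{70756} = \frac{480425}{109916} + 312067 \cdot \frac{1}{70756} = \frac{480425}{109916} + \frac{44581}{10108} = \frac{1219537637}{138878866}$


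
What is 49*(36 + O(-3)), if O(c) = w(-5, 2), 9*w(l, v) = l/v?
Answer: 31507/18 ≈ 1750.4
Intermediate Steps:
w(l, v) = l/(9*v) (w(l, v) = (l/v)/9 = l/(9*v))
O(c) = -5/18 (O(c) = (⅑)*(-5)/2 = (⅑)*(-5)*(½) = -5/18)
49*(36 + O(-3)) = 49*(36 - 5/18) = 49*(643/18) = 31507/18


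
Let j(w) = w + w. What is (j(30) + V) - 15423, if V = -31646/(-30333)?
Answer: -465974233/30333 ≈ -15362.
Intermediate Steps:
j(w) = 2*w
V = 31646/30333 (V = -31646*(-1/30333) = 31646/30333 ≈ 1.0433)
(j(30) + V) - 15423 = (2*30 + 31646/30333) - 15423 = (60 + 31646/30333) - 15423 = 1851626/30333 - 15423 = -465974233/30333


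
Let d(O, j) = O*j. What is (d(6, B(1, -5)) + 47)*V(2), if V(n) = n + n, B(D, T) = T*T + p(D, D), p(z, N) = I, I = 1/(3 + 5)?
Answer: 791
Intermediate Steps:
I = ⅛ (I = 1/8 = ⅛ ≈ 0.12500)
p(z, N) = ⅛
B(D, T) = ⅛ + T² (B(D, T) = T*T + ⅛ = T² + ⅛ = ⅛ + T²)
V(n) = 2*n
(d(6, B(1, -5)) + 47)*V(2) = (6*(⅛ + (-5)²) + 47)*(2*2) = (6*(⅛ + 25) + 47)*4 = (6*(201/8) + 47)*4 = (603/4 + 47)*4 = (791/4)*4 = 791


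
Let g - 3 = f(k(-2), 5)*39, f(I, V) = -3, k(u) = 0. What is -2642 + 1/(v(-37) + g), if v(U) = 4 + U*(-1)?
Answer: -192867/73 ≈ -2642.0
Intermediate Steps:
v(U) = 4 - U
g = -114 (g = 3 - 3*39 = 3 - 117 = -114)
-2642 + 1/(v(-37) + g) = -2642 + 1/((4 - 1*(-37)) - 114) = -2642 + 1/((4 + 37) - 114) = -2642 + 1/(41 - 114) = -2642 + 1/(-73) = -2642 - 1/73 = -192867/73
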